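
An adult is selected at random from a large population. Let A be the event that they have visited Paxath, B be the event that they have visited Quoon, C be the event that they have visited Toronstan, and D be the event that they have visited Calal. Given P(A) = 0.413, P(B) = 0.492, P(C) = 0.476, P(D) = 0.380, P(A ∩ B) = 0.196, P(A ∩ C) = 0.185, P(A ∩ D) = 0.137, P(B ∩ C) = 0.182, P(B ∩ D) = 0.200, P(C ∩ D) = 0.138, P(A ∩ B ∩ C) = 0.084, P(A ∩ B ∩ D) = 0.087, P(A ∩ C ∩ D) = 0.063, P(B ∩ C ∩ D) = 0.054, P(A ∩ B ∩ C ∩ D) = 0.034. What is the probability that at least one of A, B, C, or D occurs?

0.977

Apply inclusion-exclusion:
P(A ∪ B ∪ C ∪ D) = 0.413 + 0.492 + 0.476 + 0.380 − 0.196 − 0.185 − 0.137 − 0.182 − 0.200 − 0.138 + 0.084 + 0.087 + 0.063 + 0.054 − 0.034 = 0.977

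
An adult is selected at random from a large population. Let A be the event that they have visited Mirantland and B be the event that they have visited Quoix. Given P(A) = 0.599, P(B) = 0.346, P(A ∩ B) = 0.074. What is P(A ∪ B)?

0.871

By inclusion–exclusion:
P(A ∪ B) = 0.599 + 0.346 − 0.074 = 0.871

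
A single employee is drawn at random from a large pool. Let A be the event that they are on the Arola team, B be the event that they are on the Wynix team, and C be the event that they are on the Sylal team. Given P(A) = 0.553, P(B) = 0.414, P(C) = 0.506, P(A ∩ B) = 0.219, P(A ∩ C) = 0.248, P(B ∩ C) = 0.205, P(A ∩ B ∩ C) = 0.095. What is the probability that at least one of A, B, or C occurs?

0.896

Using inclusion–exclusion:
P(A ∪ B ∪ C) = 0.553 + 0.414 + 0.506 − 0.219 − 0.248 − 0.205 + 0.095 = 0.896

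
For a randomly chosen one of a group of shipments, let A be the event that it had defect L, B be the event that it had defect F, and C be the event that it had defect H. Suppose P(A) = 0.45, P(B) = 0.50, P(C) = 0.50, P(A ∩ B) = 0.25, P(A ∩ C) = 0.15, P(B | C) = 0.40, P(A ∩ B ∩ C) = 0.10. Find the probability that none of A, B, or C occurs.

0.05

P(B ∩ C) = P(C)·P(B|C) = 0.50 × 0.40 = 0.20
P(A ∪ B ∪ C) = 0.45 + 0.50 + 0.50 − 0.25 − 0.15 − 0.20 + 0.10 = 0.95
P(none) = 1 − 0.95 = 0.05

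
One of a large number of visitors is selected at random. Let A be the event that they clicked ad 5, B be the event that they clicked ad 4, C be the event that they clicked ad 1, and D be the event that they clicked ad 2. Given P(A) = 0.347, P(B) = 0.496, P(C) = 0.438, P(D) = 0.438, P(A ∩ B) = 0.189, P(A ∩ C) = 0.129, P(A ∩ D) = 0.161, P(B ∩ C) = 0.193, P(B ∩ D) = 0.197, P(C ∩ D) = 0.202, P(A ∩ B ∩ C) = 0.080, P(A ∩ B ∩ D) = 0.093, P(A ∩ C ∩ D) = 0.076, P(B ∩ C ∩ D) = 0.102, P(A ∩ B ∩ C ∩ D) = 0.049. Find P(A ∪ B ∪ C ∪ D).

P(A ∪ B ∪ C ∪ D) = 0.347 + 0.496 + 0.438 + 0.438 − 0.189 − 0.129 − 0.161 − 0.193 − 0.197 − 0.202 + 0.080 + 0.093 + 0.076 + 0.102 − 0.049 = 0.950

0.950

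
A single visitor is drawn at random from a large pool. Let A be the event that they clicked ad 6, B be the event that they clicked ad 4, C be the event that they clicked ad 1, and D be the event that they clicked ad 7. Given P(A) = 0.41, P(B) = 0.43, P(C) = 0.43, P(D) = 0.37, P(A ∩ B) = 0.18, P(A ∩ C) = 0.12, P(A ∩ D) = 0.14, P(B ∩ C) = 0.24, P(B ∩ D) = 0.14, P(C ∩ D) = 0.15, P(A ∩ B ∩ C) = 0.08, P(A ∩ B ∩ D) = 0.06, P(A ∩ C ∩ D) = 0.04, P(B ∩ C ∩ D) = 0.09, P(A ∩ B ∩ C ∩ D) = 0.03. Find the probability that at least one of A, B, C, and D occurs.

P(A ∪ B ∪ C ∪ D) = 0.41 + 0.43 + 0.43 + 0.37 − 0.18 − 0.12 − 0.14 − 0.24 − 0.14 − 0.15 + 0.08 + 0.06 + 0.04 + 0.09 − 0.03 = 0.91

0.91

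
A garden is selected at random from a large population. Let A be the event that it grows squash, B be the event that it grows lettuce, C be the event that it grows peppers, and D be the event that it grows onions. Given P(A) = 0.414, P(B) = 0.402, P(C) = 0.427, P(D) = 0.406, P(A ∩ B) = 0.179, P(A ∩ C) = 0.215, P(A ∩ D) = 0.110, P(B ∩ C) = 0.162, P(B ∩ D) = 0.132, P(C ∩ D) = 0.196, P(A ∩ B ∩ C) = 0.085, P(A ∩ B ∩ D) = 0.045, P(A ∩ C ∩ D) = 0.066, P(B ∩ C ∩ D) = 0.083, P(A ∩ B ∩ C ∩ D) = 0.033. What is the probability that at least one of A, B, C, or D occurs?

0.901

P(A ∪ B ∪ C ∪ D) = 0.414 + 0.402 + 0.427 + 0.406 − 0.179 − 0.215 − 0.110 − 0.162 − 0.132 − 0.196 + 0.085 + 0.045 + 0.066 + 0.083 − 0.033 = 0.901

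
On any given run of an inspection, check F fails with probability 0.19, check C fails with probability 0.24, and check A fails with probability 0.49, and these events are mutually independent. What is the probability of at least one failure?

P(none) = (1 − 0.19) × (1 − 0.24) × (1 − 0.49) = 0.81 × 0.76 × 0.51 = 0.313956
P(at least one) = 1 − 0.313956 = 0.686044

0.686044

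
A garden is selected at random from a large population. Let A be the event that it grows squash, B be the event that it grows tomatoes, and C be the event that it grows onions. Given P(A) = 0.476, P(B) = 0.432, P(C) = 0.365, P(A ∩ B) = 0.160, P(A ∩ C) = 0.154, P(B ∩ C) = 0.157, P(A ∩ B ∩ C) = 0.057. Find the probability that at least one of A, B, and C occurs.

0.859

P(A ∪ B ∪ C) = 0.476 + 0.432 + 0.365 − 0.160 − 0.154 − 0.157 + 0.057 = 0.859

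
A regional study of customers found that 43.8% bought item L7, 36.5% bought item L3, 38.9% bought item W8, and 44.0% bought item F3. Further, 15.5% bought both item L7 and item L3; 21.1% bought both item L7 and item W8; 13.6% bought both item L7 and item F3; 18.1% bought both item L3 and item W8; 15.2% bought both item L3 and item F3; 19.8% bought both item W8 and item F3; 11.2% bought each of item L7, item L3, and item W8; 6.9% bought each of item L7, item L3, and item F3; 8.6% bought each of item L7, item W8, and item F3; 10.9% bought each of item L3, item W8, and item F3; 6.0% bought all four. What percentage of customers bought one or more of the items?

P(at least one) = 43.8 + 36.5 + 38.9 + 44.0 − 15.5 − 21.1 − 13.6 − 18.1 − 15.2 − 19.8 + 11.2 + 6.9 + 8.6 + 10.9 − 6.0 = 91.5%

91.5%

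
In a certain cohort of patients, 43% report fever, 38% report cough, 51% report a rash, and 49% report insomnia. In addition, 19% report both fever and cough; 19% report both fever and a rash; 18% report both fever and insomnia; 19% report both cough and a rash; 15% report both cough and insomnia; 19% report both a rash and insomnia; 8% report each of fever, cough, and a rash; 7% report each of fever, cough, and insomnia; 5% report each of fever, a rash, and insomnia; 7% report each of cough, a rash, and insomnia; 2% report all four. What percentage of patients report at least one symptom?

97%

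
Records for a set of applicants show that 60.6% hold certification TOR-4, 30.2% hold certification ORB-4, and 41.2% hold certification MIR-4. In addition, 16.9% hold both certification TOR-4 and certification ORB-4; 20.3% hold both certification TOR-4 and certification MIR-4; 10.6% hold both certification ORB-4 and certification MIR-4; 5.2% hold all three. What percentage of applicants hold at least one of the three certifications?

Using inclusion–exclusion:
P(union) = 60.6 + 30.2 + 41.2 − 16.9 − 20.3 − 10.6 + 5.2 = 89.4%

89.4%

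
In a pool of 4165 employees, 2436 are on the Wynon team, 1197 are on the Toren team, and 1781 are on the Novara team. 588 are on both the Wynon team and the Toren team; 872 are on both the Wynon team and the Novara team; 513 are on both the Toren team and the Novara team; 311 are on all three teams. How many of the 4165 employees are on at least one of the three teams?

3752

Using inclusion–exclusion:
|union| = 2436 + 1197 + 1781 − 588 − 872 − 513 + 311 = 3752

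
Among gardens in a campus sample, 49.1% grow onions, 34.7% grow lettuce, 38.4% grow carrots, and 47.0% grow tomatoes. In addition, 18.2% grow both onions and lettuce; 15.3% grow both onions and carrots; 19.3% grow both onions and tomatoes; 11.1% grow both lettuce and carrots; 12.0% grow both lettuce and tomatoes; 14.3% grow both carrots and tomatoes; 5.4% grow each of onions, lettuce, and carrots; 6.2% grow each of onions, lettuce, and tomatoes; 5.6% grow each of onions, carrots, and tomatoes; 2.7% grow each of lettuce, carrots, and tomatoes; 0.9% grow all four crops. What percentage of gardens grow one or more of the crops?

98.0%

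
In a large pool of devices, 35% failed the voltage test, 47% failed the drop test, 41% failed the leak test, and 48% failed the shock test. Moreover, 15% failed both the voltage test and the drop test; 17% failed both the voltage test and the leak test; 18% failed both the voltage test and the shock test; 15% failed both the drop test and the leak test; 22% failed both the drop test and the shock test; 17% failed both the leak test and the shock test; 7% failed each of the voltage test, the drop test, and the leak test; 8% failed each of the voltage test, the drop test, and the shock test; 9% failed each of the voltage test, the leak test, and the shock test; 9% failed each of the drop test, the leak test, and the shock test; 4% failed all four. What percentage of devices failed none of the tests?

4%

P(≥1) = 35 + 47 + 41 + 48 − 15 − 17 − 18 − 15 − 22 − 17 + 7 + 8 + 9 + 9 − 4 = 96%
P(none) = 100% − 96% = 4%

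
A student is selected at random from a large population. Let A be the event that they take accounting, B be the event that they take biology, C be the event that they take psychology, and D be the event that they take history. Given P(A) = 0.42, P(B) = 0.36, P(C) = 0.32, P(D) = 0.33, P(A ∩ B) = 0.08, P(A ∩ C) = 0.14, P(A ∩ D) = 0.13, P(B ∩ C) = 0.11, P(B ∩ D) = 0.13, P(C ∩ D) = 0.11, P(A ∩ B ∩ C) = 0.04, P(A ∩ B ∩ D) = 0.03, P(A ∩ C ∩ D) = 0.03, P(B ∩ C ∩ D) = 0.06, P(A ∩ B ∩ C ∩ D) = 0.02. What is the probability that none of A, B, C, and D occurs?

0.13

P(A ∪ B ∪ C ∪ D) = 0.42 + 0.36 + 0.32 + 0.33 − 0.08 − 0.14 − 0.13 − 0.11 − 0.13 − 0.11 + 0.04 + 0.03 + 0.03 + 0.06 − 0.02 = 0.87
P(none) = 1 − 0.87 = 0.13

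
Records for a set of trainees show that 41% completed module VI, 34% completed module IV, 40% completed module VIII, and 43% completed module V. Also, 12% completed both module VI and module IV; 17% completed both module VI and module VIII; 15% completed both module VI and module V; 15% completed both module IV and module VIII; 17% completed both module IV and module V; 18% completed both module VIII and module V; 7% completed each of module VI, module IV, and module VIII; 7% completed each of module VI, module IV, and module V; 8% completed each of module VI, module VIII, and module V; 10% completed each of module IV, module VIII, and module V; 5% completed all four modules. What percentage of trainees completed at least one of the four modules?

91%

P(≥1) = 41 + 34 + 40 + 43 − 12 − 17 − 15 − 15 − 17 − 18 + 7 + 7 + 8 + 10 − 5 = 91%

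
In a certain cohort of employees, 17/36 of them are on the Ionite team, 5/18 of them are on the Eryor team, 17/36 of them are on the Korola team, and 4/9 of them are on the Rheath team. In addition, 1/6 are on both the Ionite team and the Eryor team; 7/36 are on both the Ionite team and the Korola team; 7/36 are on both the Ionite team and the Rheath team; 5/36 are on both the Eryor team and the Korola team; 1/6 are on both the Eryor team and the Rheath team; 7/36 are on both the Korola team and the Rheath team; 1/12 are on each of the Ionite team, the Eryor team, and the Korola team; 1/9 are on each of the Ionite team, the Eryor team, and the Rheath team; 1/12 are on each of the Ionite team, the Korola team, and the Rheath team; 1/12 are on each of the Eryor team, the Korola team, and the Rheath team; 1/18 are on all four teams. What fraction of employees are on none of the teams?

1/12

P(≥1) = 17/36 + 5/18 + 17/36 + 4/9 − 1/6 − 7/36 − 7/36 − 5/36 − 1/6 − 7/36 + 1/12 + 1/9 + 1/12 + 1/12 − 1/18 = 11/12
P(none) = 1 − 11/12 = 1/12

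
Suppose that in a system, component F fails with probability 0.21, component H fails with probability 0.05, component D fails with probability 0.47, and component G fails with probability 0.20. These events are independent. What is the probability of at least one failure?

0.681788

P(none) = (1 − 0.21) × (1 − 0.05) × (1 − 0.47) × (1 − 0.20) = 0.79 × 0.95 × 0.53 × 0.80 = 0.318212
P(at least one) = 1 − 0.318212 = 0.681788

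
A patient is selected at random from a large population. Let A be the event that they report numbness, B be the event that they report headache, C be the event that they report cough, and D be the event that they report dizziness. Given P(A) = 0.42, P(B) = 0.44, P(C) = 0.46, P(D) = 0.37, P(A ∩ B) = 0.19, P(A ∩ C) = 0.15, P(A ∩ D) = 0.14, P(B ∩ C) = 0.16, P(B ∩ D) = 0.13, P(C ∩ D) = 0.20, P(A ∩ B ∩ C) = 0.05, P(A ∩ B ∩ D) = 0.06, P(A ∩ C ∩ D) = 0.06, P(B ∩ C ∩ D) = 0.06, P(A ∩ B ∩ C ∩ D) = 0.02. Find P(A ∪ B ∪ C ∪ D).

0.93

Using inclusion–exclusion:
P(A ∪ B ∪ C ∪ D) = 0.42 + 0.44 + 0.46 + 0.37 − 0.19 − 0.15 − 0.14 − 0.16 − 0.13 − 0.20 + 0.05 + 0.06 + 0.06 + 0.06 − 0.02 = 0.93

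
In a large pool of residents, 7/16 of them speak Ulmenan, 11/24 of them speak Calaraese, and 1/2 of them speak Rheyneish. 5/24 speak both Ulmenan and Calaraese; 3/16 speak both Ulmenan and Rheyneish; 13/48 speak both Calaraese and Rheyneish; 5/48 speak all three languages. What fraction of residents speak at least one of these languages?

Inclusion–exclusion gives
P(at least one) = 7/16 + 11/24 + 1/2 − 5/24 − 3/16 − 13/48 + 5/48 = 5/6

5/6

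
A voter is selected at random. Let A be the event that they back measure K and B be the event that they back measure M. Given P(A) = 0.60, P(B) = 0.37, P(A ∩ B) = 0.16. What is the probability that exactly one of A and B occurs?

0.65

P(exactly one) = 0.60 + 0.37 − 2·0.16 = 0.65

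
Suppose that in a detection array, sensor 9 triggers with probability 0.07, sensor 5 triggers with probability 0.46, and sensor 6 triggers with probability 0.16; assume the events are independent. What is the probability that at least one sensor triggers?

P(none) = (1 − 0.07) × (1 − 0.46) × (1 − 0.16) = 0.93 × 0.54 × 0.84 = 0.421848
P(at least one) = 1 − 0.421848 = 0.578152

0.578152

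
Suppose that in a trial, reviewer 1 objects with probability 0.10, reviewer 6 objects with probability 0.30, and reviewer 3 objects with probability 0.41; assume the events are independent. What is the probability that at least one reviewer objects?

0.6283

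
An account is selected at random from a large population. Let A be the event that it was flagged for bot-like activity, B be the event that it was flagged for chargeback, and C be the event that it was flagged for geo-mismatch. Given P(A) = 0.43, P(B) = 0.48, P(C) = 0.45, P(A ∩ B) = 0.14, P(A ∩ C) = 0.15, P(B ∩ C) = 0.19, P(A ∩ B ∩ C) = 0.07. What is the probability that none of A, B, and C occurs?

Apply inclusion-exclusion:
P(A ∪ B ∪ C) = 0.43 + 0.48 + 0.45 − 0.14 − 0.15 − 0.19 + 0.07 = 0.95
P(none) = 1 − 0.95 = 0.05

0.05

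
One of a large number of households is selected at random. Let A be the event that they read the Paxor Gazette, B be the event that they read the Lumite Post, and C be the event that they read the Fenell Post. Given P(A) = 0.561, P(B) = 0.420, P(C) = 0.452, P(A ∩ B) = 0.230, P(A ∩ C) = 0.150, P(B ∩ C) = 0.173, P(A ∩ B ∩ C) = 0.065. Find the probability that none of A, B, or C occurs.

0.055

Apply inclusion-exclusion:
P(A ∪ B ∪ C) = 0.561 + 0.420 + 0.452 − 0.230 − 0.150 − 0.173 + 0.065 = 0.945
P(none) = 1 − 0.945 = 0.055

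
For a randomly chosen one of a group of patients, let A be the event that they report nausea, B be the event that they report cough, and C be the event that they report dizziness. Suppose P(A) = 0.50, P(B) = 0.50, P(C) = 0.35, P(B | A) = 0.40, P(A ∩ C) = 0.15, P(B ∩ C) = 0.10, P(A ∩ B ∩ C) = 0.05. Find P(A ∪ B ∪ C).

P(A ∩ B) = P(A)·P(B|A) = 0.50 × 0.40 = 0.20
By inclusion–exclusion:
P(A ∪ B ∪ C) = 0.50 + 0.50 + 0.35 − 0.20 − 0.15 − 0.10 + 0.05 = 0.95

0.95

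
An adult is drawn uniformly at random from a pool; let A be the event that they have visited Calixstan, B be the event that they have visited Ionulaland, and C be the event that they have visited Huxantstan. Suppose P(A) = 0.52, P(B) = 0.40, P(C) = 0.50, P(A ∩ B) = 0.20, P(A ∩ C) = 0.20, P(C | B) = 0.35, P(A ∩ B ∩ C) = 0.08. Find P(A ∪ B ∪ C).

P(B ∩ C) = P(B)·P(C|B) = 0.40 × 0.35 = 0.14
Apply inclusion-exclusion:
P(A ∪ B ∪ C) = 0.52 + 0.40 + 0.50 − 0.20 − 0.20 − 0.14 + 0.08 = 0.96

0.96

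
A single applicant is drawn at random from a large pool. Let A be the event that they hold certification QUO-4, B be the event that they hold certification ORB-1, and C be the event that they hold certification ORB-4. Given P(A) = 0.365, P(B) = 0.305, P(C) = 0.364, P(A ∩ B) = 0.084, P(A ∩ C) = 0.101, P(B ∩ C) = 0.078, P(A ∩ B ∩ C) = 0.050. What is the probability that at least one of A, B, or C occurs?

0.821

Using inclusion–exclusion:
P(A ∪ B ∪ C) = 0.365 + 0.305 + 0.364 − 0.084 − 0.101 − 0.078 + 0.050 = 0.821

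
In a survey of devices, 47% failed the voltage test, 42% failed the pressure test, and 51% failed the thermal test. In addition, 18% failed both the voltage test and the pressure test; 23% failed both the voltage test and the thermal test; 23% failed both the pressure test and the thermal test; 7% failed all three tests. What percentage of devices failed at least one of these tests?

P(≥1) = 47 + 42 + 51 − 18 − 23 − 23 + 7 = 83%

83%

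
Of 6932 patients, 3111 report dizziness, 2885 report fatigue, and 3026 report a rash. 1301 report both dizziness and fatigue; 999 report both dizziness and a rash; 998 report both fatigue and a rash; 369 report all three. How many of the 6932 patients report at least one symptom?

|at least one| = 3111 + 2885 + 3026 − 1301 − 999 − 998 + 369 = 6093

6093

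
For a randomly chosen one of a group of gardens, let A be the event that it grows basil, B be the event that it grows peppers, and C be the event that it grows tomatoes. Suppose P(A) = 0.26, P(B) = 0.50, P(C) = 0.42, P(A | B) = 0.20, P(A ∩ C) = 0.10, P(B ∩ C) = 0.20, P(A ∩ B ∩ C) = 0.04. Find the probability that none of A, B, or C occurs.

P(A ∩ B) = P(B)·P(A|B) = 0.50 × 0.20 = 0.10
Apply inclusion-exclusion:
P(A ∪ B ∪ C) = 0.26 + 0.50 + 0.42 − 0.10 − 0.10 − 0.20 + 0.04 = 0.82
P(none) = 1 − 0.82 = 0.18

0.18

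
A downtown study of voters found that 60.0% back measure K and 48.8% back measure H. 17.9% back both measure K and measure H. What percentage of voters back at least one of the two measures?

By inclusion-exclusion,
P(union) = 60.0 + 48.8 − 17.9 = 90.9%

90.9%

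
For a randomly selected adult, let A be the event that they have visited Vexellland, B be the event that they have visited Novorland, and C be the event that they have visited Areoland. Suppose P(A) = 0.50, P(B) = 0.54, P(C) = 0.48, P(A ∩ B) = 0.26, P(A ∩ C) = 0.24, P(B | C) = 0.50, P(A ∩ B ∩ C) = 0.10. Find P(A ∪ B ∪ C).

P(B ∩ C) = P(C)·P(B|C) = 0.48 × 0.50 = 0.24
Inclusion–exclusion gives
P(A ∪ B ∪ C) = 0.50 + 0.54 + 0.48 − 0.26 − 0.24 − 0.24 + 0.10 = 0.88

0.88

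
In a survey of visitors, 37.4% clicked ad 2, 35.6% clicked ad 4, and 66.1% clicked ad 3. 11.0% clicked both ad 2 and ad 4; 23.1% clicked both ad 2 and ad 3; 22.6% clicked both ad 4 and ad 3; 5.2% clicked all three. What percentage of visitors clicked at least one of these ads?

87.6%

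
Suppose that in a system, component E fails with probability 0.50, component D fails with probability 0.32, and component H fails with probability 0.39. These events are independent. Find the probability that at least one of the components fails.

P(none) = (1 − 0.50) × (1 − 0.32) × (1 − 0.39) = 0.50 × 0.68 × 0.61 = 0.2074
P(at least one) = 1 − 0.2074 = 0.7926

0.7926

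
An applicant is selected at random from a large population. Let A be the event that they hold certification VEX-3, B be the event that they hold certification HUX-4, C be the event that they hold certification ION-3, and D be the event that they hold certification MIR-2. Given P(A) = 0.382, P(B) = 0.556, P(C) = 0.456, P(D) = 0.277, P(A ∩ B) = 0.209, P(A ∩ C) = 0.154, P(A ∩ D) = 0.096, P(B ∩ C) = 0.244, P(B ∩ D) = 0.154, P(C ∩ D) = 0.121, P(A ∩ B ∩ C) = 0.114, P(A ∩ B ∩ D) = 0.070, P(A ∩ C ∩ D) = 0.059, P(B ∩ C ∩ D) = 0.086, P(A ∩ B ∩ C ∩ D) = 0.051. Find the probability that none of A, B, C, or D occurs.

0.029

By inclusion-exclusion,
P(A ∪ B ∪ C ∪ D) = 0.382 + 0.556 + 0.456 + 0.277 − 0.209 − 0.154 − 0.096 − 0.244 − 0.154 − 0.121 + 0.114 + 0.070 + 0.059 + 0.086 − 0.051 = 0.971
P(none) = 1 − 0.971 = 0.029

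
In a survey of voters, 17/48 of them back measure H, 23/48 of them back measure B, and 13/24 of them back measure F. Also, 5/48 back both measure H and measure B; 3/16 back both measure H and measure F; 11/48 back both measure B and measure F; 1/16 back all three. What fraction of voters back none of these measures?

Apply inclusion-exclusion:
P(at least one) = 17/48 + 23/48 + 13/24 − 5/48 − 3/16 − 11/48 + 1/16 = 11/12
P(none) = 1 − 11/12 = 1/12

1/12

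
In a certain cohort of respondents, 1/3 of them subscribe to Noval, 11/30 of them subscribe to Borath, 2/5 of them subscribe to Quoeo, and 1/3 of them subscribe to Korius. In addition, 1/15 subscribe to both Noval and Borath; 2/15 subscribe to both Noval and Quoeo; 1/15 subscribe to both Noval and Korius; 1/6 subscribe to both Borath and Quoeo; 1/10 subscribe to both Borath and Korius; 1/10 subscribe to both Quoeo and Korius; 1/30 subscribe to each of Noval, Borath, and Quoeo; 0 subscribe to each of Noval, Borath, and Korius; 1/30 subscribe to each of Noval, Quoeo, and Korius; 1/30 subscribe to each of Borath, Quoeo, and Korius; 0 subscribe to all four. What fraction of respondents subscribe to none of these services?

1/10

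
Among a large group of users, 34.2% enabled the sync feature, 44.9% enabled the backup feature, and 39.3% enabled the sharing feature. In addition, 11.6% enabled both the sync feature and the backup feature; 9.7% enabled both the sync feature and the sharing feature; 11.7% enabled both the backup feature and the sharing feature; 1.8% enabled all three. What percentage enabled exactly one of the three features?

By inclusion–exclusion (exactly-one form):
P(exactly one) = 34.2 + 44.9 + 39.3 − 2·11.6 − 2·9.7 − 2·11.7 + 3·1.8 = 57.8%

57.8%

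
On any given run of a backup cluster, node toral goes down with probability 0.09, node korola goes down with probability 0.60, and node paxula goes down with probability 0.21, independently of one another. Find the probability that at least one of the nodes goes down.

0.71244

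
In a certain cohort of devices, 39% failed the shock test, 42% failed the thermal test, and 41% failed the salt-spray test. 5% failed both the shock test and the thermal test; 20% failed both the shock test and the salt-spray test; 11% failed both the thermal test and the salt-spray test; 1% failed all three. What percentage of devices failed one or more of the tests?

87%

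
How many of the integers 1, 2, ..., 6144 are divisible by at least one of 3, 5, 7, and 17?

Using inclusion–exclusion:
2048 + 1228 + 877 + 361 − 409 − 292 − 120 − 175 − 72 − 51 + 58 + 24 + 17 + 10 − 3 = 3501

3501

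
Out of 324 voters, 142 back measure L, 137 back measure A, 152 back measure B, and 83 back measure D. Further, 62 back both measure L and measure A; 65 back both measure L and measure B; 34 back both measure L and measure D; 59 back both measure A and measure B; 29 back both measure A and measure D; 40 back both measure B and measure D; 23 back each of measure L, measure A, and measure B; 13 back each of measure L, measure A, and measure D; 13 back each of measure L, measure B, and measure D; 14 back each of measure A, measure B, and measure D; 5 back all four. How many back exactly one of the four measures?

105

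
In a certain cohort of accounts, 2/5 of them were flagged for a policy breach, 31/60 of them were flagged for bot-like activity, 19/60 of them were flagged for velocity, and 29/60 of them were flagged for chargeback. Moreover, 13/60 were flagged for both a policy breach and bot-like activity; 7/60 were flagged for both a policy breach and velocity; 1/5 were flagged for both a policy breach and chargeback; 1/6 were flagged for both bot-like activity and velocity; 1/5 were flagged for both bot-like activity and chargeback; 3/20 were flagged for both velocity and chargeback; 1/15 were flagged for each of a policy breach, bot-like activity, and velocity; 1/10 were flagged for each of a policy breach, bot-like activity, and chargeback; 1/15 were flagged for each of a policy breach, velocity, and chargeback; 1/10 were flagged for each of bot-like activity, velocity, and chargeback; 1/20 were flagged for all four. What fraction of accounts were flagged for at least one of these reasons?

By inclusion-exclusion,
P(≥1) = 2/5 + 31/60 + 19/60 + 29/60 − 13/60 − 7/60 − 1/5 − 1/6 − 1/5 − 3/20 + 1/15 + 1/10 + 1/15 + 1/10 − 1/20 = 19/20

19/20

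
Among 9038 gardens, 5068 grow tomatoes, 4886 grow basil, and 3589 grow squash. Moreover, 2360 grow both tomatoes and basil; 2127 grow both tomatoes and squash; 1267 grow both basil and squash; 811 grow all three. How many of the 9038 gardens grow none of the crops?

438

N(≥1) = 5068 + 4886 + 3589 − 2360 − 2127 − 1267 + 811 = 8600
None: 9038 − 8600 = 438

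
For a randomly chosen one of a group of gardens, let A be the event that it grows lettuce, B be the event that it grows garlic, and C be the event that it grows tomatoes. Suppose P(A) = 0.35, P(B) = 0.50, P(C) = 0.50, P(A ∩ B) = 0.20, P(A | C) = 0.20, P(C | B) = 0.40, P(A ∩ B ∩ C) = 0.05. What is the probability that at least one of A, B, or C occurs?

P(A ∩ C) = P(C)·P(A|C) = 0.50 × 0.20 = 0.10
P(B ∩ C) = P(B)·P(C|B) = 0.50 × 0.40 = 0.20
Apply inclusion-exclusion:
P(A ∪ B ∪ C) = 0.35 + 0.50 + 0.50 − 0.20 − 0.10 − 0.20 + 0.05 = 0.90

0.90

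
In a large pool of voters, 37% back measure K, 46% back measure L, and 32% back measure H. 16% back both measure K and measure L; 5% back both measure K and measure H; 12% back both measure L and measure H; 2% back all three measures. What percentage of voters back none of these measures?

By inclusion-exclusion,
P(≥1) = 37 + 46 + 32 − 16 − 5 − 12 + 2 = 84%
P(none) = 100% − 84% = 16%

16%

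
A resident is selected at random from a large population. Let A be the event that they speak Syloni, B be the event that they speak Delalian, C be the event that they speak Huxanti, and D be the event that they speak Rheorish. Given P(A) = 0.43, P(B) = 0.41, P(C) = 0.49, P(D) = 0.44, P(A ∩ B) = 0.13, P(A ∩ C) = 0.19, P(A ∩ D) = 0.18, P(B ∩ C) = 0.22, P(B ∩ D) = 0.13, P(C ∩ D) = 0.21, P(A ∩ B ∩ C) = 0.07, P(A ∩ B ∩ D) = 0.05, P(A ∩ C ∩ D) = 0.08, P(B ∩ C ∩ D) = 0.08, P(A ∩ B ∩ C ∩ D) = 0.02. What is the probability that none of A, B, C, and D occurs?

Using inclusion–exclusion:
P(A ∪ B ∪ C ∪ D) = 0.43 + 0.41 + 0.49 + 0.44 − 0.13 − 0.19 − 0.18 − 0.22 − 0.13 − 0.21 + 0.07 + 0.05 + 0.08 + 0.08 − 0.02 = 0.97
P(none) = 1 − 0.97 = 0.03

0.03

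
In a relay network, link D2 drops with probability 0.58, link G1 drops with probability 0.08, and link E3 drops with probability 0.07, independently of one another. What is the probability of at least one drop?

0.640648

Since the events are independent, P(none) is the product of the individual non-occurrence probabilities.
P(none) = (1 − 0.58) × (1 − 0.08) × (1 − 0.07) = 0.42 × 0.92 × 0.93 = 0.359352
P(at least one) = 1 − 0.359352 = 0.640648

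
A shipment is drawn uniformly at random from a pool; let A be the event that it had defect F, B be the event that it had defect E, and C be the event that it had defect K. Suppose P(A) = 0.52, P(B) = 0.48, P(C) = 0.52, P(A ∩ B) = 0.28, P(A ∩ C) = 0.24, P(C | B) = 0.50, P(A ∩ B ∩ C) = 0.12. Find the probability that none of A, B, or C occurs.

0.12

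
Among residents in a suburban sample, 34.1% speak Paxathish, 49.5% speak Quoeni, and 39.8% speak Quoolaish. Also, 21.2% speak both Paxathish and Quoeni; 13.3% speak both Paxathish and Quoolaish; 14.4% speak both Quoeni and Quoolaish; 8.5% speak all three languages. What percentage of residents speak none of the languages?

17.0%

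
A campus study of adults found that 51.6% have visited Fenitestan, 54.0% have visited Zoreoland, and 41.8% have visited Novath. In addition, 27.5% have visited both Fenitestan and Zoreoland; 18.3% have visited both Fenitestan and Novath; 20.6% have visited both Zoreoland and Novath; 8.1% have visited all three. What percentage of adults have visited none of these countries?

10.9%

Using inclusion–exclusion:
P(≥1) = 51.6 + 54.0 + 41.8 − 27.5 − 18.3 − 20.6 + 8.1 = 89.1%
P(none) = 100% − 89.1% = 10.9%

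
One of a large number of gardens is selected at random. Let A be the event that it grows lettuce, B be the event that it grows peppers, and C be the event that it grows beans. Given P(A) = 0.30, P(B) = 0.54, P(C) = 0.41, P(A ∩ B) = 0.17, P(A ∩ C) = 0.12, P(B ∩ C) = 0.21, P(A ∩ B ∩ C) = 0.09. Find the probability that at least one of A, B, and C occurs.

0.84

Inclusion–exclusion gives
P(A ∪ B ∪ C) = 0.30 + 0.54 + 0.41 − 0.17 − 0.12 − 0.21 + 0.09 = 0.84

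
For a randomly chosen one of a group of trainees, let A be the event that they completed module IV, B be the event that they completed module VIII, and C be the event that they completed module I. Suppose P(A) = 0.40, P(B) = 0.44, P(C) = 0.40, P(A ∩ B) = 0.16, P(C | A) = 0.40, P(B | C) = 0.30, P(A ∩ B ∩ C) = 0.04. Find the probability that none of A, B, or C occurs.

P(A ∩ C) = P(A)·P(C|A) = 0.40 × 0.40 = 0.16
P(B ∩ C) = P(C)·P(B|C) = 0.40 × 0.30 = 0.12
Apply inclusion-exclusion:
P(A ∪ B ∪ C) = 0.40 + 0.44 + 0.40 − 0.16 − 0.16 − 0.12 + 0.04 = 0.84
P(none) = 1 − 0.84 = 0.16

0.16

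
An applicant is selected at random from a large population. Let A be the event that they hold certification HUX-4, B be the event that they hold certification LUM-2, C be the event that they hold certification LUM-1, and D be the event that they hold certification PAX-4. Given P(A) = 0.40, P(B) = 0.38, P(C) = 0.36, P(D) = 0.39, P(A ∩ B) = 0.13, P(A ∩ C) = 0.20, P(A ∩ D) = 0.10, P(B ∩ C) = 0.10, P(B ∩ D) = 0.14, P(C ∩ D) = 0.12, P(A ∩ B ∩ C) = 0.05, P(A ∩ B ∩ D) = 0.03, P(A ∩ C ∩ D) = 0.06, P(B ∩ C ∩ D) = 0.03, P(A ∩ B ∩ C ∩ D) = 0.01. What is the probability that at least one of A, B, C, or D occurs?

0.90

By inclusion–exclusion:
P(A ∪ B ∪ C ∪ D) = 0.40 + 0.38 + 0.36 + 0.39 − 0.13 − 0.20 − 0.10 − 0.10 − 0.14 − 0.12 + 0.05 + 0.03 + 0.06 + 0.03 − 0.01 = 0.90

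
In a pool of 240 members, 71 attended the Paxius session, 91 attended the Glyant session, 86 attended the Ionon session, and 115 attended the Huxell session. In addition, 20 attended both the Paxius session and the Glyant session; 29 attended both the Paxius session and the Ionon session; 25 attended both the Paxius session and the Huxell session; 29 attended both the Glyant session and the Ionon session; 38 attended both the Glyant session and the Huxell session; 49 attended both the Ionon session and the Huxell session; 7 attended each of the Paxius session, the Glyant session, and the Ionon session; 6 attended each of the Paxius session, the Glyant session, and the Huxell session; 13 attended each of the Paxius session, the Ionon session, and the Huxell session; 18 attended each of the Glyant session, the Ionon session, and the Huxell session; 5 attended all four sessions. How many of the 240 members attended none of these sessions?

|at least one| = 71 + 91 + 86 + 115 − 20 − 29 − 25 − 29 − 38 − 49 + 7 + 6 + 13 + 18 − 5 = 212
None: 240 − 212 = 28

28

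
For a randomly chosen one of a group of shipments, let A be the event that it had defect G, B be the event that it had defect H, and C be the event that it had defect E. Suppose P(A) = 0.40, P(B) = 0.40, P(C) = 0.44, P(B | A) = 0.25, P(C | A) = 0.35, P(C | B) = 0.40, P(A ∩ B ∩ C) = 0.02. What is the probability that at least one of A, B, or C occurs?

0.86

P(A ∩ B) = P(A)·P(B|A) = 0.40 × 0.25 = 0.10
P(A ∩ C) = P(A)·P(C|A) = 0.40 × 0.35 = 0.14
P(B ∩ C) = P(B)·P(C|B) = 0.40 × 0.40 = 0.16
P(A ∪ B ∪ C) = 0.40 + 0.40 + 0.44 − 0.10 − 0.14 − 0.16 + 0.02 = 0.86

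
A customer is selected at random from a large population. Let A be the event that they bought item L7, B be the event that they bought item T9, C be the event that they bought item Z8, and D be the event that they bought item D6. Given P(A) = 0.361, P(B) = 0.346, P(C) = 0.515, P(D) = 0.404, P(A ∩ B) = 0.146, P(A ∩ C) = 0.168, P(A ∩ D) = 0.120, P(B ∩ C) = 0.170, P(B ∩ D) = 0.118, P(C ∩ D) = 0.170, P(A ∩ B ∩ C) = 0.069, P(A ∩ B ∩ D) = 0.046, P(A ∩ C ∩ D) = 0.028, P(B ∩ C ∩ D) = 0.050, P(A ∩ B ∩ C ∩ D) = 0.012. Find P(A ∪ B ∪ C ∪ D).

P(A ∪ B ∪ C ∪ D) = 0.361 + 0.346 + 0.515 + 0.404 − 0.146 − 0.168 − 0.120 − 0.170 − 0.118 − 0.170 + 0.069 + 0.046 + 0.028 + 0.050 − 0.012 = 0.915

0.915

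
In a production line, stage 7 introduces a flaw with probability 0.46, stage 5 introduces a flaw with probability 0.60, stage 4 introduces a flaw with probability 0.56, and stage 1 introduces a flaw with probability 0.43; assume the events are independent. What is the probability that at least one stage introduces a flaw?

0.9458272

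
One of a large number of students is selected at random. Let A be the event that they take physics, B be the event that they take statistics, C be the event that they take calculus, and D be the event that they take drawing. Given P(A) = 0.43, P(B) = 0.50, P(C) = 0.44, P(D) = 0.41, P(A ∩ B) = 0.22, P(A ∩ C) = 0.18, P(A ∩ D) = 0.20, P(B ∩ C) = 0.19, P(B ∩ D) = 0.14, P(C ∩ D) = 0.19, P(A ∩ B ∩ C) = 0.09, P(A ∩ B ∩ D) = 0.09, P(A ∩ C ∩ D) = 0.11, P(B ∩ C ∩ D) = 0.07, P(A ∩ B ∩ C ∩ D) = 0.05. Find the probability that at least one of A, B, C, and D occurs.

0.97

Apply inclusion-exclusion:
P(A ∪ B ∪ C ∪ D) = 0.43 + 0.50 + 0.44 + 0.41 − 0.22 − 0.18 − 0.20 − 0.19 − 0.14 − 0.19 + 0.09 + 0.09 + 0.11 + 0.07 − 0.05 = 0.97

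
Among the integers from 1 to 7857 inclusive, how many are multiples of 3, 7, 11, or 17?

By inclusion–exclusion:
2619 + 1122 + 714 + 462 − 374 − 238 − 154 − 102 − 66 − 42 + 34 + 22 + 14 + 6 − 2 = 4015

4015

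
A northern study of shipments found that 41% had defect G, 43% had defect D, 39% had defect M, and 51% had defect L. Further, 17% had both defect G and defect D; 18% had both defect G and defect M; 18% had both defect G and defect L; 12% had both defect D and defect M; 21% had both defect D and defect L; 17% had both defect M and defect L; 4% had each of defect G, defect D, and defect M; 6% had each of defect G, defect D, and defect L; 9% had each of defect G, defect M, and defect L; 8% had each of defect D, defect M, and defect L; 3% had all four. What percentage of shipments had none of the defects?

5%

By inclusion-exclusion,
P(at least one) = 41 + 43 + 39 + 51 − 17 − 18 − 18 − 12 − 21 − 17 + 4 + 6 + 9 + 8 − 3 = 95%
P(none) = 100% − 95% = 5%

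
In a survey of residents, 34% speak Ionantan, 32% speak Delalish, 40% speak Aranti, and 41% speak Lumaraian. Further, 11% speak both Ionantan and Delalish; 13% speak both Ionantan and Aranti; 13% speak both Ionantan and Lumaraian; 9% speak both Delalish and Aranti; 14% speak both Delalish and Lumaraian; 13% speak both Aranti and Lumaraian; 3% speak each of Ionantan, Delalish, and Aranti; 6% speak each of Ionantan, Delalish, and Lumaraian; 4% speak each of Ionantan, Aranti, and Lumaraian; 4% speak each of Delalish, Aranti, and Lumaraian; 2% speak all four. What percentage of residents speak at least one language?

89%

Inclusion–exclusion gives
P(at least one) = 34 + 32 + 40 + 41 − 11 − 13 − 13 − 9 − 14 − 13 + 3 + 6 + 4 + 4 − 2 = 89%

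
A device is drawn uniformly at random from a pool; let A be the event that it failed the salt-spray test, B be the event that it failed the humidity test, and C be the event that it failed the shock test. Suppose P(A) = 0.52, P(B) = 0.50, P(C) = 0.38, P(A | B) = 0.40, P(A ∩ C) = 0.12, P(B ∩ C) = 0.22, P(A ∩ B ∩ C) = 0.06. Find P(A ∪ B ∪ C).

0.92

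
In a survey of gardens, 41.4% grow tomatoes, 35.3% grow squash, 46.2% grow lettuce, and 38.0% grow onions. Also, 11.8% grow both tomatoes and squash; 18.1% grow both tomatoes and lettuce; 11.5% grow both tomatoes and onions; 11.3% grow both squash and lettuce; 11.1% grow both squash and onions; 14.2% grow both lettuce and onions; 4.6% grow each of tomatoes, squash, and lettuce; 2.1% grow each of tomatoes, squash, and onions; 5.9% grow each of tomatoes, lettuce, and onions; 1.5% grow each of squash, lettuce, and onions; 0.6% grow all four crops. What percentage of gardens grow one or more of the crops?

96.4%

P(union) = 41.4 + 35.3 + 46.2 + 38.0 − 11.8 − 18.1 − 11.5 − 11.3 − 11.1 − 14.2 + 4.6 + 2.1 + 5.9 + 1.5 − 0.6 = 96.4%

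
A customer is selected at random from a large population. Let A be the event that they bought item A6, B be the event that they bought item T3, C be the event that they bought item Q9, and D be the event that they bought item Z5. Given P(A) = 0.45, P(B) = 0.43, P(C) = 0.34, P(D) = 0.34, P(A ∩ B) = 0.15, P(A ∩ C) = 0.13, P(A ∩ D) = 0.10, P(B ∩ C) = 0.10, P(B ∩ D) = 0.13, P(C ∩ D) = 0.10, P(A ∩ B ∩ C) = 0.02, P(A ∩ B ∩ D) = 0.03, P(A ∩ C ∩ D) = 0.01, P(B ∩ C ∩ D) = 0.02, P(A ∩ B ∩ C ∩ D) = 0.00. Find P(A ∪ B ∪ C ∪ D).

Inclusion–exclusion gives
P(A ∪ B ∪ C ∪ D) = 0.45 + 0.43 + 0.34 + 0.34 − 0.15 − 0.13 − 0.10 − 0.10 − 0.13 − 0.10 + 0.02 + 0.03 + 0.01 + 0.02 − 0.00 = 0.93

0.93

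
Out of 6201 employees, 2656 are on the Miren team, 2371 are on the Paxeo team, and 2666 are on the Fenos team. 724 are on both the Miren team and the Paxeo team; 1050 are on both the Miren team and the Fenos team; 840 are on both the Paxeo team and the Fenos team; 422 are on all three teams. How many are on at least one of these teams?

N(≥1) = 2656 + 2371 + 2666 − 724 − 1050 − 840 + 422 = 5501

5501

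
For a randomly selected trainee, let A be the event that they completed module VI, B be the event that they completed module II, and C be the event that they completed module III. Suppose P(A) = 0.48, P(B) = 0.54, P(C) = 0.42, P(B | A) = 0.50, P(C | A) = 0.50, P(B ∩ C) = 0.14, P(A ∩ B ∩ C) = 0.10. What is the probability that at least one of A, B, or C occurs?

0.92

P(A ∩ B) = P(A)·P(B|A) = 0.48 × 0.50 = 0.24
P(A ∩ C) = P(A)·P(C|A) = 0.48 × 0.50 = 0.24
Inclusion–exclusion gives
P(A ∪ B ∪ C) = 0.48 + 0.54 + 0.42 − 0.24 − 0.24 − 0.14 + 0.10 = 0.92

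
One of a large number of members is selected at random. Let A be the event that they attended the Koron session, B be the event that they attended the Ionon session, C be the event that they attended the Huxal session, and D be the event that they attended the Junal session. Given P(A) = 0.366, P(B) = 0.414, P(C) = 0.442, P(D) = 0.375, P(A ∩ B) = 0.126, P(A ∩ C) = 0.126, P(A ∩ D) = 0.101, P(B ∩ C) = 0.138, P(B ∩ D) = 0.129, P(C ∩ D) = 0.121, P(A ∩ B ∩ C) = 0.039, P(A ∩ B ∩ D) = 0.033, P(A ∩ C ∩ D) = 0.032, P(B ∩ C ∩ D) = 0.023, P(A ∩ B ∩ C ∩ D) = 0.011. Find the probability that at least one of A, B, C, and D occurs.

0.972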